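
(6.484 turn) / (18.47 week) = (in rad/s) 3.647e-06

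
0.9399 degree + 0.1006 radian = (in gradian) 7.449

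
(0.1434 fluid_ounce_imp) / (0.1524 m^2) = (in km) 2.674e-08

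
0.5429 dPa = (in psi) 7.874e-06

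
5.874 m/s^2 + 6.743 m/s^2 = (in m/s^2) 12.62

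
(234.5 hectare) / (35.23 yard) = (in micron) 7.279e+10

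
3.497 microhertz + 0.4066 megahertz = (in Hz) 4.066e+05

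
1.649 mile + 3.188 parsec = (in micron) 9.837e+22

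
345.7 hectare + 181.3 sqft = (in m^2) 3.457e+06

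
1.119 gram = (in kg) 0.001119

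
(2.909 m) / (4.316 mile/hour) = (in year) 4.781e-08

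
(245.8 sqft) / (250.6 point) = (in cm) 2.583e+04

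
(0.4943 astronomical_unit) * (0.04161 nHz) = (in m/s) 3.077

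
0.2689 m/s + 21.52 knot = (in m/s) 11.34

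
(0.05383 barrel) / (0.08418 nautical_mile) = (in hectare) 5.49e-09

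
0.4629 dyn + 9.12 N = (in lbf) 2.05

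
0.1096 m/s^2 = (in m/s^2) 0.1096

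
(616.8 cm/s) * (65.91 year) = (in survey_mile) 7.966e+06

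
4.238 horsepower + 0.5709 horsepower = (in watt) 3586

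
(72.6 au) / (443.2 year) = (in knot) 1510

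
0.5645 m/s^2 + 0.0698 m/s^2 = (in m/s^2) 0.6343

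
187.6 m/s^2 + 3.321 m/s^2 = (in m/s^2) 190.9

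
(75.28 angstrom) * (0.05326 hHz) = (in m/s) 4.009e-08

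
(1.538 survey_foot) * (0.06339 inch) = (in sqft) 0.008125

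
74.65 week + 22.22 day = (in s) 4.707e+07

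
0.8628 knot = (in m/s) 0.4439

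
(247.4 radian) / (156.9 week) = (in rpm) 2.49e-05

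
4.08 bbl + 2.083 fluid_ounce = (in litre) 648.7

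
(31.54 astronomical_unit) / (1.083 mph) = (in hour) 2.707e+09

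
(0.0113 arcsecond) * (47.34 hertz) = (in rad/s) 2.593e-06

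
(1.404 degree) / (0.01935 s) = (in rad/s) 1.266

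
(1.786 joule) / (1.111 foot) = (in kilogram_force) 0.5378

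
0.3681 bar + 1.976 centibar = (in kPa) 38.79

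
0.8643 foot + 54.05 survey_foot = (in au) 1.119e-10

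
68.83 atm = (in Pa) 6.974e+06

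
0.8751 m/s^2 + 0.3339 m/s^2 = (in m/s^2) 1.209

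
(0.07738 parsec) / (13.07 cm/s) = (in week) 3.021e+10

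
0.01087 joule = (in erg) 1.087e+05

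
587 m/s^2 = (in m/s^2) 587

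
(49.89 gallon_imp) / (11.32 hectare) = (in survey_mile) 1.245e-09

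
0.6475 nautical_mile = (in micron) 1.199e+09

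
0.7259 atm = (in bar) 0.7355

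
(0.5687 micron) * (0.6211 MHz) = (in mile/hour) 0.7901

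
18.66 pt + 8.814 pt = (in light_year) 1.024e-18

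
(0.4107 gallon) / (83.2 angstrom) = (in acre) 46.17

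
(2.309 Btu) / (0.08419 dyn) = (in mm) 2.894e+12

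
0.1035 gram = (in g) 0.1035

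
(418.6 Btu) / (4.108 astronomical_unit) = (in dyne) 0.07187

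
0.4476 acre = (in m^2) 1811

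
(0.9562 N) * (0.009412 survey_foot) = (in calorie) 0.0006556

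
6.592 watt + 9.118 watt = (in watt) 15.71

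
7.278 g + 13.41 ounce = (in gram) 387.4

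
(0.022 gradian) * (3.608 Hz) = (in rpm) 0.01191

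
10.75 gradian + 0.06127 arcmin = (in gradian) 10.75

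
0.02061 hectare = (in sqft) 2218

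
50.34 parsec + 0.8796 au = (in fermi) 1.553e+33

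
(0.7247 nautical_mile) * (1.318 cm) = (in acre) 0.004371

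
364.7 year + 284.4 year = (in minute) 3.412e+08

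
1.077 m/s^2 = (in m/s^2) 1.077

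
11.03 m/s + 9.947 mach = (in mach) 9.979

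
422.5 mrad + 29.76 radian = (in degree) 1729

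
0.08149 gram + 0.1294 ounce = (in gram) 3.75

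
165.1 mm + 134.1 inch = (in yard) 3.906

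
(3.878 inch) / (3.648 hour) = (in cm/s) 0.00075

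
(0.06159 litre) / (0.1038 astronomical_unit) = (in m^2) 3.966e-15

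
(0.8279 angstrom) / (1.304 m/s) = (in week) 1.05e-16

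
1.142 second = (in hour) 0.0003172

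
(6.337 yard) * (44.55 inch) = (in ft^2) 70.58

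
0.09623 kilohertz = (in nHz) 9.623e+10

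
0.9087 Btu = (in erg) 9.587e+09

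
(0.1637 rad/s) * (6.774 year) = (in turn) 5.566e+06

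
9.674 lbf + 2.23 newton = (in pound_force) 10.18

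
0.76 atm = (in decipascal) 7.701e+05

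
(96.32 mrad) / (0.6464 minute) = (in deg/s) 0.1423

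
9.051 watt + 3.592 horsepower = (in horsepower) 3.604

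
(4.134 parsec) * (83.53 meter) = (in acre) 2.633e+15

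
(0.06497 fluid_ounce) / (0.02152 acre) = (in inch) 8.686e-07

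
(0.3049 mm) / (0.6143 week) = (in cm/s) 8.207e-08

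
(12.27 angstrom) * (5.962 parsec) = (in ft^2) 2.43e+09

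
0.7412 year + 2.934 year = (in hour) 3.219e+04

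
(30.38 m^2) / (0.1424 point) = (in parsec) 1.96e-11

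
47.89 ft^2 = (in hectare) 0.0004449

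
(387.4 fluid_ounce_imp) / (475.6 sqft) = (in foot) 0.0008173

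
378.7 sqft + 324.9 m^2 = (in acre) 0.08898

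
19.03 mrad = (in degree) 1.09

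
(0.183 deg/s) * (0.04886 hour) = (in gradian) 35.77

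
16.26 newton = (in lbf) 3.655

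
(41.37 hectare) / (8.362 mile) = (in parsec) 9.963e-16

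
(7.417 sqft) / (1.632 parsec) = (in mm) 1.368e-14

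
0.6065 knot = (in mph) 0.6979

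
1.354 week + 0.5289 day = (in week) 1.43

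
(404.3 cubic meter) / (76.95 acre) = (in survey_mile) 8.067e-07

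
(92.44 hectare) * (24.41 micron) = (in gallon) 5961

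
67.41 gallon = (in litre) 255.2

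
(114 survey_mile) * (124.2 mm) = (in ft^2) 2.453e+05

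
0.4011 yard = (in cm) 36.68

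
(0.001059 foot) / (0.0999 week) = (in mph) 1.195e-08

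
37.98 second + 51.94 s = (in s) 89.92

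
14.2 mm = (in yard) 0.01553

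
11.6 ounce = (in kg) 0.3289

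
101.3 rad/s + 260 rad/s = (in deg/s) 2.07e+04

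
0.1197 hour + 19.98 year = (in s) 6.301e+08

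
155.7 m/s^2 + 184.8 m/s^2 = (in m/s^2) 340.5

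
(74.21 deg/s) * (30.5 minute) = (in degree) 1.358e+05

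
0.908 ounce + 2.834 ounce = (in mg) 1.061e+05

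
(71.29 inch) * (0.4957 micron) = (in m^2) 8.976e-07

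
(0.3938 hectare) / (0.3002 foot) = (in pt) 1.22e+08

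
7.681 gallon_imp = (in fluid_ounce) 1181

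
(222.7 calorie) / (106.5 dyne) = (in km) 874.9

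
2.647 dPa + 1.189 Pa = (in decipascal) 14.54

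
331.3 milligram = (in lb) 0.0007304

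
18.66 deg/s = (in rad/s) 0.3257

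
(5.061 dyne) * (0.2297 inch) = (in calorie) 7.057e-08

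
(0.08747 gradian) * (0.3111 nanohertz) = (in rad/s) 4.274e-13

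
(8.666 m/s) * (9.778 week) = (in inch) 2.018e+09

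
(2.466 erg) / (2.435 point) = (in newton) 0.0002871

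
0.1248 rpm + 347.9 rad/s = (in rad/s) 347.9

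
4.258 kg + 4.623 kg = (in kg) 8.881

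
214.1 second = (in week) 0.000354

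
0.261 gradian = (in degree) 0.2349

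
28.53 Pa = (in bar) 0.0002853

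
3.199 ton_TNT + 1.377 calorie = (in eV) 8.354e+28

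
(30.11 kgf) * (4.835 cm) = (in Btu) 0.01353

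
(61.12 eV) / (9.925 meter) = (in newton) 9.867e-19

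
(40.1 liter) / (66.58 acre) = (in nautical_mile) 8.036e-11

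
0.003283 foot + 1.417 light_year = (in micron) 1.341e+22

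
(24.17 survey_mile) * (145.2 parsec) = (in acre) 4.307e+19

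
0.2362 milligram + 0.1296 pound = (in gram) 58.79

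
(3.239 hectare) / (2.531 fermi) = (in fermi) 1.28e+34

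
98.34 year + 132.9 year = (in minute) 1.215e+08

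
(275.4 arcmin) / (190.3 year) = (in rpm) 1.275e-10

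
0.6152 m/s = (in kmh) 2.215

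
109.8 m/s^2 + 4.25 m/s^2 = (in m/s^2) 114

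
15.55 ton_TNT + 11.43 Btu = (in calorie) 1.555e+10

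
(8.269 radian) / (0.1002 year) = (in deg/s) 0.0001499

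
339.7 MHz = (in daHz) 3.397e+07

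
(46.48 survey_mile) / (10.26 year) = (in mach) 6.79e-07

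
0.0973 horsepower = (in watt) 72.56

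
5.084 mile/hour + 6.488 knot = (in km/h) 20.2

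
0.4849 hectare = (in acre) 1.198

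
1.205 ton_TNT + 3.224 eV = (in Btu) 4.779e+06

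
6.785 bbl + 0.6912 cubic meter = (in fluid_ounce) 5.985e+04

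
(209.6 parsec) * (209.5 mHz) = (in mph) 3.031e+18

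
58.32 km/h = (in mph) 36.24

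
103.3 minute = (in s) 6198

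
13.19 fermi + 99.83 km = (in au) 6.673e-07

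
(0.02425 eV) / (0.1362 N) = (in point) 8.086e-17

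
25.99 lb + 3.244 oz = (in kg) 11.88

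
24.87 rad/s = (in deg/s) 1425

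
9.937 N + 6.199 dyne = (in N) 9.937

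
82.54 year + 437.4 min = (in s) 2.603e+09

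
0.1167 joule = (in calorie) 0.02789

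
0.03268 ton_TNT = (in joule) 1.367e+08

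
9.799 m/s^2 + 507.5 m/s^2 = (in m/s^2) 517.3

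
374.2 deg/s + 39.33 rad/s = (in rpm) 437.9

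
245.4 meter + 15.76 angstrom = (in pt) 6.956e+05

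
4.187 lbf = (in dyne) 1.862e+06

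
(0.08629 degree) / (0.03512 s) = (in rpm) 0.4095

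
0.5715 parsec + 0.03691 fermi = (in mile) 1.096e+13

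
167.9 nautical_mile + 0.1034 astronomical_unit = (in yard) 1.692e+10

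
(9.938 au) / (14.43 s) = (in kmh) 3.709e+11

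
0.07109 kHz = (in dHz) 710.9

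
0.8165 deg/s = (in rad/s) 0.01425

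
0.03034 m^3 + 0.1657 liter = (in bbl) 0.1919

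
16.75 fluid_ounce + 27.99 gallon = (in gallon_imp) 23.42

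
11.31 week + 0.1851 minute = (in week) 11.31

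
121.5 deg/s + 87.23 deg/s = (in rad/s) 3.643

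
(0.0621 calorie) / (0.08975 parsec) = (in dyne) 9.382e-12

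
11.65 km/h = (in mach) 0.009504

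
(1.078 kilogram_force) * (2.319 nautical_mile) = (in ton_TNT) 1.085e-05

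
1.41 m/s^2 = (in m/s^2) 1.41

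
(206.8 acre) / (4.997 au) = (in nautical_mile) 6.045e-10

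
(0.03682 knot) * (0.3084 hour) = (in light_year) 2.223e-15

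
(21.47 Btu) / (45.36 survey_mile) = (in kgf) 0.03164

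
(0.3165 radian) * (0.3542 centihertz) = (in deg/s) 0.06423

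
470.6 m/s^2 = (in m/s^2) 470.6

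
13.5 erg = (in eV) 8.426e+12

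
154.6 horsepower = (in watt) 1.153e+05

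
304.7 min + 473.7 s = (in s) 1.876e+04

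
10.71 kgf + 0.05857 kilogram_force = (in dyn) 1.056e+07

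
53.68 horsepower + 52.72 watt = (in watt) 4.008e+04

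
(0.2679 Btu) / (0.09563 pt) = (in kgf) 8.543e+05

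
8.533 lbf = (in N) 37.96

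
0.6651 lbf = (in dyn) 2.959e+05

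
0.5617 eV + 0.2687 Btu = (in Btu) 0.2687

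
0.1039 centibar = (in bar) 0.001039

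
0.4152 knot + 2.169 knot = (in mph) 2.974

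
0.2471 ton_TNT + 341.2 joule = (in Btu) 9.799e+05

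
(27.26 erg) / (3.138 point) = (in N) 0.002462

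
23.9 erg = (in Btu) 2.265e-09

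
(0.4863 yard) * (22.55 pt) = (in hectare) 3.537e-07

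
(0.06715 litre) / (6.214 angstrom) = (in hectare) 10.81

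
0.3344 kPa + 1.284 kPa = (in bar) 0.01618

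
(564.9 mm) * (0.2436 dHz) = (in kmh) 0.04954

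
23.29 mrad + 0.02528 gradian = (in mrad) 23.69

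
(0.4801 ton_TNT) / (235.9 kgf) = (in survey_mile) 539.5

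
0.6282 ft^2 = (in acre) 1.442e-05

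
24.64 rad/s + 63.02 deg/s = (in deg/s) 1475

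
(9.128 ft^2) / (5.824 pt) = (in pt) 1.17e+06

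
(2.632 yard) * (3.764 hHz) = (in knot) 1761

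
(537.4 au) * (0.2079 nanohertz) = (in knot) 3.249e+04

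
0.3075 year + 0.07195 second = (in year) 0.3075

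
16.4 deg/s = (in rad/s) 0.2862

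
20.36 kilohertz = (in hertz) 2.036e+04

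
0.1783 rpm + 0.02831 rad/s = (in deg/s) 2.692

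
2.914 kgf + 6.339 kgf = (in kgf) 9.253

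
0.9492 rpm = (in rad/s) 0.0994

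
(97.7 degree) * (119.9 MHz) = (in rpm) 1.952e+09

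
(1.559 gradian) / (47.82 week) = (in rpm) 8.086e-09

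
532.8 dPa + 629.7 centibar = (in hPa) 6298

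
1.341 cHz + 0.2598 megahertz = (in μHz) 2.598e+11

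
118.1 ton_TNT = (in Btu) 4.683e+08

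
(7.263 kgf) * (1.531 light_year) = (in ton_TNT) 2.466e+08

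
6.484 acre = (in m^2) 2.624e+04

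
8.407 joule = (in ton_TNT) 2.009e-09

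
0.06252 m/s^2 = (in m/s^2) 0.06252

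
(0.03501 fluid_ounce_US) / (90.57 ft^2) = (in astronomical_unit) 8.225e-19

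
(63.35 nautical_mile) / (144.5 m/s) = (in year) 2.575e-05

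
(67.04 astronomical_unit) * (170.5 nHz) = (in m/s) 1.71e+06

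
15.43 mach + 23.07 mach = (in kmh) 4.719e+04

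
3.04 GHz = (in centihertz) 3.04e+11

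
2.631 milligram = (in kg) 2.631e-06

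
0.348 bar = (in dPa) 3.48e+05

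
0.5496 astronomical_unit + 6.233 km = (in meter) 8.222e+10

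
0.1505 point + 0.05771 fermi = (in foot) 0.0001742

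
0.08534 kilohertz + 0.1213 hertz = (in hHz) 0.8546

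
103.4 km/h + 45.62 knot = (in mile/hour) 116.7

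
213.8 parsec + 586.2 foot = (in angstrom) 6.597e+28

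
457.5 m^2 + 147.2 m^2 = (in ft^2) 6509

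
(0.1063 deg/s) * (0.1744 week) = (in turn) 31.15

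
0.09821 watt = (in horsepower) 0.0001317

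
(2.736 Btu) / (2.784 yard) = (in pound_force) 254.9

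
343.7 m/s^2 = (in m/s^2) 343.7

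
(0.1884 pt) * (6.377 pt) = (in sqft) 1.609e-06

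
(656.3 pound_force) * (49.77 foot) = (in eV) 2.764e+23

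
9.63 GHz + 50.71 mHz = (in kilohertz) 9.63e+06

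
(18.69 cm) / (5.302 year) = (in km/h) 4.024e-09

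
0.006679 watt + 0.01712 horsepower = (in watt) 12.77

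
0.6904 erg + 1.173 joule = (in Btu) 0.001112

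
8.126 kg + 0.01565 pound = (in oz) 286.9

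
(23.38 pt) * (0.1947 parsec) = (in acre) 1.224e+10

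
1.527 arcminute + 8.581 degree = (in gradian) 9.563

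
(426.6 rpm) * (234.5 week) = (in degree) 3.63e+11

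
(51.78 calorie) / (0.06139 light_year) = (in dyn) 3.73e-08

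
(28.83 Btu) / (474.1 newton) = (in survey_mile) 0.03987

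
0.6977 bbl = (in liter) 110.9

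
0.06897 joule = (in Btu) 6.537e-05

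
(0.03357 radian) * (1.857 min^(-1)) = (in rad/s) 0.001039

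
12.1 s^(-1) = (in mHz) 1.21e+04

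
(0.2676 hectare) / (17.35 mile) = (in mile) 5.955e-05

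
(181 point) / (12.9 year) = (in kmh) 5.65e-10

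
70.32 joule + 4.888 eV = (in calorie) 16.81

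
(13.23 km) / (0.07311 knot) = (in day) 4.071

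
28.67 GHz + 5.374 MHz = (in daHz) 2.868e+09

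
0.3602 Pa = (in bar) 3.602e-06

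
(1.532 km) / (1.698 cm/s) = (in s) 9.022e+04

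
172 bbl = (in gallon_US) 7224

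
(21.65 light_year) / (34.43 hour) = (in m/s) 1.653e+12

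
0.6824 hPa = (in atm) 0.0006735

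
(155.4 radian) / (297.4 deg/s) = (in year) 9.493e-07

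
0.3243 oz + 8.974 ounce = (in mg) 2.636e+05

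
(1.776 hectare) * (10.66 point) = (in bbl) 420.1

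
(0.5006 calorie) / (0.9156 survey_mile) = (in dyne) 142.1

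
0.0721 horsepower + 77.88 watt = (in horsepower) 0.1765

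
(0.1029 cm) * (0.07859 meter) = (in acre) 1.998e-08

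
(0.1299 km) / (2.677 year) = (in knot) 2.991e-06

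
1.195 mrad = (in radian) 0.001195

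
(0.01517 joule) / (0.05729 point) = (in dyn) 7.506e+07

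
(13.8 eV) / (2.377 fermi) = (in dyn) 93.02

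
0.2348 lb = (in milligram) 1.065e+05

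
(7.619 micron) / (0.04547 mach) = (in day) 5.696e-12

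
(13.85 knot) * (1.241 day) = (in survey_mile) 474.7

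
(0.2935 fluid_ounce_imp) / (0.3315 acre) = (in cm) 6.216e-07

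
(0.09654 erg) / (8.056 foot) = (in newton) 3.932e-09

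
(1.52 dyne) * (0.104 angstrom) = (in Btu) 1.498e-19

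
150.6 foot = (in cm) 4590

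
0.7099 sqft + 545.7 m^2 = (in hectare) 0.05458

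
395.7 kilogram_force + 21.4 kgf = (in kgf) 417.1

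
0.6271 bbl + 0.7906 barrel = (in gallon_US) 59.54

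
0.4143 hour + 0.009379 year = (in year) 0.009426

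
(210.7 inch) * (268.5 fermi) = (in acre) 3.551e-16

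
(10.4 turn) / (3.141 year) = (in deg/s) 3.78e-05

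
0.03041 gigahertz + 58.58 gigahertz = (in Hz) 5.861e+10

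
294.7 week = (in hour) 4.951e+04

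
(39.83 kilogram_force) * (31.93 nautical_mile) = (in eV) 1.442e+26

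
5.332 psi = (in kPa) 36.76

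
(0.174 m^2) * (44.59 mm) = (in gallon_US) 2.05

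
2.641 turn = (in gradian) 1056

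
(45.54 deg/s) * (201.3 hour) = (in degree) 3.3e+07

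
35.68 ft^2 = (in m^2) 3.315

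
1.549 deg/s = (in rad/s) 0.02704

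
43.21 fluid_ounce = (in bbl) 0.008038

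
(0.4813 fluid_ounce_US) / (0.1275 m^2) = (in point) 0.3165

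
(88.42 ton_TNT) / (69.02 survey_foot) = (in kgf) 1.793e+09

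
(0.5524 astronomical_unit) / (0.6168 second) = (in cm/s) 1.34e+13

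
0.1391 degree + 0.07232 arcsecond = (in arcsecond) 500.8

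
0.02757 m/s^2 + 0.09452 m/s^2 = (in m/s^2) 0.1221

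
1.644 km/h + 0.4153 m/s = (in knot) 1.695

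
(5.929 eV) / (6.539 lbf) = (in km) 3.266e-23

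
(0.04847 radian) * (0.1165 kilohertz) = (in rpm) 53.92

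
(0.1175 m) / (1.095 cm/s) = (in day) 0.0001242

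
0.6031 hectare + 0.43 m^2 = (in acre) 1.49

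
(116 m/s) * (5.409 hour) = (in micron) 2.259e+12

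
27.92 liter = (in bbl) 0.1756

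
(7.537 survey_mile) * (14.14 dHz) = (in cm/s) 1.715e+06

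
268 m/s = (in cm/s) 2.68e+04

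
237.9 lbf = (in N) 1058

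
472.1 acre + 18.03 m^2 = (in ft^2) 2.056e+07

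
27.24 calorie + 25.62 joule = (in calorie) 33.36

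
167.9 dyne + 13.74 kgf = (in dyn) 1.347e+07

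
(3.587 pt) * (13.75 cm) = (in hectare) 1.74e-08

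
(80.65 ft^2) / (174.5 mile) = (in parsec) 8.646e-22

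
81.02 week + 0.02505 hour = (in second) 4.9e+07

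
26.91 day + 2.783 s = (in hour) 645.8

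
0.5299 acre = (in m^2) 2144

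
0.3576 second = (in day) 4.139e-06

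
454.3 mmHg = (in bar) 0.6057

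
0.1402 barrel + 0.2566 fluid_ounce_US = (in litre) 22.3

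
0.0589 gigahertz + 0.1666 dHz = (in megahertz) 58.9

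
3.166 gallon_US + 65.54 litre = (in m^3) 0.07752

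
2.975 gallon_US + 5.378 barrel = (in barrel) 5.449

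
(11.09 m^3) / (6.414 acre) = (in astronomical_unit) 2.856e-15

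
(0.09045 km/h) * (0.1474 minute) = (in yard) 0.243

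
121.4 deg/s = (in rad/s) 2.119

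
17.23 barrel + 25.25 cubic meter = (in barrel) 176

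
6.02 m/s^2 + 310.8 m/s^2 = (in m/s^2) 316.8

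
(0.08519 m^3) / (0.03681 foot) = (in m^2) 7.593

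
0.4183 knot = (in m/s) 0.2152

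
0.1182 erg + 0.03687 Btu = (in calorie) 9.297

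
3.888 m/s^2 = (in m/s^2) 3.888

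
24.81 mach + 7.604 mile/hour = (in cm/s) 8.451e+05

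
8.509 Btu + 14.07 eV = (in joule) 8977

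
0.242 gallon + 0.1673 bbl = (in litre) 27.51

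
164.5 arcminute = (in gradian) 3.046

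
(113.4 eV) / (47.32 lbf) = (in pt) 2.447e-16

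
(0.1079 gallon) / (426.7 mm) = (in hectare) 9.572e-08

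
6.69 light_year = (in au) 4.231e+05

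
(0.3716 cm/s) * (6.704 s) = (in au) 1.665e-13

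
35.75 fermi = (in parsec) 1.159e-30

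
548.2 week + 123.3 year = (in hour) 1.172e+06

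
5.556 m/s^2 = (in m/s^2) 5.556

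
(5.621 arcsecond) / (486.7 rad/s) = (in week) 9.258e-14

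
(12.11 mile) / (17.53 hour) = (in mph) 0.6908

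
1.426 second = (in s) 1.426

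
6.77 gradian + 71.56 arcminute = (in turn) 0.02024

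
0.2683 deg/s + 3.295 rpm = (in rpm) 3.34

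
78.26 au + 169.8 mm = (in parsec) 0.0003794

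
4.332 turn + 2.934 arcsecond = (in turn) 4.332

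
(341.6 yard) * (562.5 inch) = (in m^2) 4463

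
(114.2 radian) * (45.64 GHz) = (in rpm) 4.977e+13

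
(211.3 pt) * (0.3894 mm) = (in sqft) 0.0003124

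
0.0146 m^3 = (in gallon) 3.857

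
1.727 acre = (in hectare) 0.6989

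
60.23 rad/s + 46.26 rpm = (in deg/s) 3728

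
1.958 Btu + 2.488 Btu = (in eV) 2.928e+22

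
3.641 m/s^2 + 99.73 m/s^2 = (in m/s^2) 103.4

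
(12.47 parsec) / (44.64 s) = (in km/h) 3.103e+16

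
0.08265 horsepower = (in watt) 61.63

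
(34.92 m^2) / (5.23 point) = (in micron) 1.893e+10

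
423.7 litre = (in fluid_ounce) 1.433e+04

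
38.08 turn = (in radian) 239.3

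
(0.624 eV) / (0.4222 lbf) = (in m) 5.323e-20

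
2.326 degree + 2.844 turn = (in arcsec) 3.694e+06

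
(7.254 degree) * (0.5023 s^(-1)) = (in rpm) 0.6073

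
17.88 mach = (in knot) 1.183e+04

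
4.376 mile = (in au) 4.708e-08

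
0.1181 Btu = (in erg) 1.246e+09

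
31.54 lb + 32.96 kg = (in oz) 1667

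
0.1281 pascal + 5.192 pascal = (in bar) 5.32e-05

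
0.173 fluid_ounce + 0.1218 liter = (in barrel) 0.0007983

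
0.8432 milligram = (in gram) 0.0008432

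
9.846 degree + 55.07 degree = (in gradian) 72.13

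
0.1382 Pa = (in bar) 1.382e-06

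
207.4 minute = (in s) 1.244e+04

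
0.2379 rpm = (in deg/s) 1.427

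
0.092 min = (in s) 5.52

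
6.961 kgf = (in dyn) 6.826e+06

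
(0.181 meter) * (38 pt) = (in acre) 5.996e-07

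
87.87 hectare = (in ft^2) 9.458e+06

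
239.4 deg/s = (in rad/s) 4.178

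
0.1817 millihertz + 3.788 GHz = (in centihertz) 3.788e+11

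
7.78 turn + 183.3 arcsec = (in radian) 48.88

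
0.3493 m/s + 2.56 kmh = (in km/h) 3.817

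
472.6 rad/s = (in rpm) 4513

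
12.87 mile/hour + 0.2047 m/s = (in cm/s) 595.8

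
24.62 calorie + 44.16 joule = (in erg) 1.472e+09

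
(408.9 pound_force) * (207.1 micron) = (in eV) 2.351e+18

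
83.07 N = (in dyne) 8.307e+06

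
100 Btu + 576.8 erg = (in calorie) 2.522e+04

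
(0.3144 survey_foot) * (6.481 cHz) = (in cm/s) 0.6211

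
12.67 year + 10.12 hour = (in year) 12.67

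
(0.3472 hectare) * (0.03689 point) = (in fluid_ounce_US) 1528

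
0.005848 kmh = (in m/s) 0.001624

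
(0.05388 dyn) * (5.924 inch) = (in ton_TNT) 1.938e-17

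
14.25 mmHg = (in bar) 0.019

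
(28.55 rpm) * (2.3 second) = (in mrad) 6876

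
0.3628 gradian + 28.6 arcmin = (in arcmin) 48.19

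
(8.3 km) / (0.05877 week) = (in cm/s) 23.35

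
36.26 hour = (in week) 0.2158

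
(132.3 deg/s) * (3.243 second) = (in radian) 7.488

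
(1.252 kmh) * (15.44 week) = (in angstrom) 3.248e+16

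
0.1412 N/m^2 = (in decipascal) 1.412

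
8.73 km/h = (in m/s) 2.425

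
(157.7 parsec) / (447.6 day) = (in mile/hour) 2.815e+11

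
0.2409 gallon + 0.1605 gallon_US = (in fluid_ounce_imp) 53.48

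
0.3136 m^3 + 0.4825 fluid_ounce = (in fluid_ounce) 1.06e+04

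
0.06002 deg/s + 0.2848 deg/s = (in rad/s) 0.006018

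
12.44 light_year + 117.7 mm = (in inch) 4.634e+18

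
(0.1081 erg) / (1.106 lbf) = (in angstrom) 21.97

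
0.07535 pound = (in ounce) 1.206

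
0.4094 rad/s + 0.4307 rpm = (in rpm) 4.34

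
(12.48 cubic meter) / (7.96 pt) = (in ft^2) 4.784e+04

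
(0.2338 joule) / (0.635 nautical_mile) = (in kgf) 2.027e-05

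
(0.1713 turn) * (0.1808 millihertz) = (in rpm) 0.001858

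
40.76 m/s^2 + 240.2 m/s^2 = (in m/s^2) 281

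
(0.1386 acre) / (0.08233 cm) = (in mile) 423.3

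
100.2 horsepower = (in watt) 7.472e+04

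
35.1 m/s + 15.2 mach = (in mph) 1.166e+04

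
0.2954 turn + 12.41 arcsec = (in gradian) 118.2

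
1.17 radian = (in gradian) 74.48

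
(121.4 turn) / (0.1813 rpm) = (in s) 4.018e+04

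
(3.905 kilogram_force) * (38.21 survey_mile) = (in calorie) 5.628e+05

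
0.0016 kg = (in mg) 1600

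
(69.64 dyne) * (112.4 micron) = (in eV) 4.886e+11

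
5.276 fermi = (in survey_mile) 3.278e-18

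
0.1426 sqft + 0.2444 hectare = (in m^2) 2444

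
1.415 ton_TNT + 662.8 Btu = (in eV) 3.696e+28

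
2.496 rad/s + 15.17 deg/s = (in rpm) 26.36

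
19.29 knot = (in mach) 0.02914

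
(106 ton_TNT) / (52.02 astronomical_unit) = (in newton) 0.05699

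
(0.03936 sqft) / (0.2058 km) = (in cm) 0.001777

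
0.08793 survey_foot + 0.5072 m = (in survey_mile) 0.0003318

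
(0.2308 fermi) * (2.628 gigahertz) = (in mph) 1.357e-06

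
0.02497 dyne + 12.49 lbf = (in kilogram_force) 5.665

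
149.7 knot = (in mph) 172.3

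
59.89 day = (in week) 8.556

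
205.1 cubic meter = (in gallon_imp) 4.512e+04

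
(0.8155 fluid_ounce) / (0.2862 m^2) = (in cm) 0.008427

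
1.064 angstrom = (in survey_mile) 6.611e-14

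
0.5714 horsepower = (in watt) 426.1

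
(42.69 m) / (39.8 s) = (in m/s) 1.073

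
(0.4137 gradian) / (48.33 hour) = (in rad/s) 3.735e-08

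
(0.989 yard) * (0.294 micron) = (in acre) 6.57e-11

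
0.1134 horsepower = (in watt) 84.56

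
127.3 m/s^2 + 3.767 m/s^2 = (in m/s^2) 131.1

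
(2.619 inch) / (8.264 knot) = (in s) 0.01565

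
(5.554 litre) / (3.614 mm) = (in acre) 0.0003798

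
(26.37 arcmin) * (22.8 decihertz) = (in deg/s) 1.002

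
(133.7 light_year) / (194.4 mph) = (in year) 4.615e+08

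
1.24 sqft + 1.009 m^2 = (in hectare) 0.0001124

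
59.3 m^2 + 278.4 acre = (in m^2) 1.127e+06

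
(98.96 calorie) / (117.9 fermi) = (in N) 3.512e+15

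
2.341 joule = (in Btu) 0.002219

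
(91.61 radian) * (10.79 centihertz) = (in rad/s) 9.885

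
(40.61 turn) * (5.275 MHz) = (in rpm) 1.285e+10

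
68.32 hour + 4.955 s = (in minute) 4099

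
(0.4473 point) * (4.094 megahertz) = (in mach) 1.897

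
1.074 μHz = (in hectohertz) 1.074e-08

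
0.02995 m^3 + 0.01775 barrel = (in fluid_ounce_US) 1108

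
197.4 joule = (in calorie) 47.18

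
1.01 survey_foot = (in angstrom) 3.078e+09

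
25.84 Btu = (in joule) 2.726e+04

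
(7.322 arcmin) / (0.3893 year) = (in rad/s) 1.735e-10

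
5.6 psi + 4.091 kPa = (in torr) 320.3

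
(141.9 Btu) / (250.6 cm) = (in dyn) 5.974e+09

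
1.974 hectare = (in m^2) 1.974e+04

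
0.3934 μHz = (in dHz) 3.934e-06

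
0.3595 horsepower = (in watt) 268.1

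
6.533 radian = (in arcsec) 1.348e+06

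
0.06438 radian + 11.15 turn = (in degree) 4018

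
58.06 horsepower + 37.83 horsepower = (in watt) 7.151e+04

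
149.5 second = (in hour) 0.04153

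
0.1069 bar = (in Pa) 1.069e+04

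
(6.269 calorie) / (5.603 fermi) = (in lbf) 1.052e+15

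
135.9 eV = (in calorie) 5.204e-18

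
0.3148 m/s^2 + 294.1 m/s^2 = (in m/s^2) 294.4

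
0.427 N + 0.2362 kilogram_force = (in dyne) 2.743e+05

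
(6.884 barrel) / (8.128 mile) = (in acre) 2.068e-08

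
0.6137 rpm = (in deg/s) 3.682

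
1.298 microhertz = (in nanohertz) 1298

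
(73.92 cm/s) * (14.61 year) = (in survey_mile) 2.116e+05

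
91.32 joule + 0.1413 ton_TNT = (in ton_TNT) 0.1413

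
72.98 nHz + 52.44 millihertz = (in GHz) 5.244e-11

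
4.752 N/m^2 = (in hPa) 0.04752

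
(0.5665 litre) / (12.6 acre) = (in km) 1.111e-11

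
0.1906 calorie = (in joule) 0.7975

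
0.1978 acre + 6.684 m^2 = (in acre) 0.1995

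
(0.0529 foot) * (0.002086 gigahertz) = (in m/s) 3.363e+04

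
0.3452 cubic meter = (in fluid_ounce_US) 1.167e+04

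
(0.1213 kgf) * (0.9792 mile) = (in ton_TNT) 4.48e-07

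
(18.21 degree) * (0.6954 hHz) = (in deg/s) 1266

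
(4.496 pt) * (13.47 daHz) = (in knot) 0.4153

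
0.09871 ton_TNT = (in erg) 4.13e+15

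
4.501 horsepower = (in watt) 3356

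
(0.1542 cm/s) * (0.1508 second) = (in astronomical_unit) 1.554e-15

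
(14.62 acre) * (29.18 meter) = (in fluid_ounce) 5.838e+10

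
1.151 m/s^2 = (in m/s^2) 1.151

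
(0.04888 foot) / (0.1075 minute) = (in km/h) 0.008316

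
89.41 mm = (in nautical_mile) 4.828e-05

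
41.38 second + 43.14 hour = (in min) 2589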